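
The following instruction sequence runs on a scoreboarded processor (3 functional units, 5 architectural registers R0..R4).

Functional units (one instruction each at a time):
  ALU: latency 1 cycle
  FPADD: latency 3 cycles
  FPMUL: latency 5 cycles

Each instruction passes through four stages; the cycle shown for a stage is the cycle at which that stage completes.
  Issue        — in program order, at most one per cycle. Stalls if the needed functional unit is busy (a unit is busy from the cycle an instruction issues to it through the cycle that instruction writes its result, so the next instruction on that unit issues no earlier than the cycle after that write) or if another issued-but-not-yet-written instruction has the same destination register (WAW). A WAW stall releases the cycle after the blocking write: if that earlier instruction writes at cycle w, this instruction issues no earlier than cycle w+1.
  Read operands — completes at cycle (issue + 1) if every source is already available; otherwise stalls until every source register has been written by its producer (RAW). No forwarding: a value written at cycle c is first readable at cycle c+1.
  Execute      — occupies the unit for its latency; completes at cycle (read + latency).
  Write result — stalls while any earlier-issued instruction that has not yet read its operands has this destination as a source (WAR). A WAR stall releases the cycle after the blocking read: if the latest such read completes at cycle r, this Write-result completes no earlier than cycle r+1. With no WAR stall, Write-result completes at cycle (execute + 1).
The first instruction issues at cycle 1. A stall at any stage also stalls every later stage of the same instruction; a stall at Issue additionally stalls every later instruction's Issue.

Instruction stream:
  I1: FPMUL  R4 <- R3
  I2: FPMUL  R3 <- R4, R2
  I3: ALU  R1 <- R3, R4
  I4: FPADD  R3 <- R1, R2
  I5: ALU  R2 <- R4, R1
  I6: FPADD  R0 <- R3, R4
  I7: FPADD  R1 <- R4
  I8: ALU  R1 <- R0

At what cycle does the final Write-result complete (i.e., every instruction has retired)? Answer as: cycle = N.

cycle = 40

c1: issue I1 (FPMUL)
c2: I1 read-ops
c7: I1 finished on FPMUL
c8: I1→R4
c9: issue I2 (FPMUL)
c10: I2 read-ops, issue I3 (ALU)
c15: I2 finished on FPMUL
c16: I2→R3
c17: I3 read-ops, issue I4 (FPADD)
c18: I3 finished on ALU
c19: I3→R1
c20: I4 read-ops, issue I5 (ALU)
c21: I5 read-ops
c22: I5 finished on ALU
c23: I4 finished on FPADD, I5→R2
c24: I4→R3
c25: issue I6 (FPADD)
c26: I6 read-ops
c29: I6 finished on FPADD
c30: I6→R0
c31: issue I7 (FPADD)
c32: I7 read-ops
c35: I7 finished on FPADD
c36: I7→R1
c37: issue I8 (ALU)
c38: I8 read-ops
c39: I8 finished on ALU
c40: I8→R1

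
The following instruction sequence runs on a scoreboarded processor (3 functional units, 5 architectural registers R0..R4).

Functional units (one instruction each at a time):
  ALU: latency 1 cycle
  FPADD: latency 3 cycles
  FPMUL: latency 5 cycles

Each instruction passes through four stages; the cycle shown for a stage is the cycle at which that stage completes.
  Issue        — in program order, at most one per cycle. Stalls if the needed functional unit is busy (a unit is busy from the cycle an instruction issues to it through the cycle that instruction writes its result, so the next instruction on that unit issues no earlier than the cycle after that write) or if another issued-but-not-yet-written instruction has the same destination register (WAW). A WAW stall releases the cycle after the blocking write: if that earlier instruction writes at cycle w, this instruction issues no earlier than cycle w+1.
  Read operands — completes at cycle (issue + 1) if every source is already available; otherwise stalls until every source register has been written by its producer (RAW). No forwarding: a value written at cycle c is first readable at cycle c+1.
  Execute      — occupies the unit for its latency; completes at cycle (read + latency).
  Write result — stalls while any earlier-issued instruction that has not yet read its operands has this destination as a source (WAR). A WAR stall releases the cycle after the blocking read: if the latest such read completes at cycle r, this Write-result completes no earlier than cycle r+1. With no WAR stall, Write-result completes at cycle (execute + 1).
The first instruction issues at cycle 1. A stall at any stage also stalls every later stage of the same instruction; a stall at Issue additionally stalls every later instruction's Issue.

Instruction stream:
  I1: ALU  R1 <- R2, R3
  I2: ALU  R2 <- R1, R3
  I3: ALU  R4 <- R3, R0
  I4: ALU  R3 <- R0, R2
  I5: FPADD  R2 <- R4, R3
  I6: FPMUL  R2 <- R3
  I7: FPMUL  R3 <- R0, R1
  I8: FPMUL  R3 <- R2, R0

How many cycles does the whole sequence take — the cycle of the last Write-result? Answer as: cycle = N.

cycle = 45

cycle 1: I1 dispatched to ALU
cycle 2: I1 operands ready
cycle 3: I1 complete
cycle 4: R1←I1
cycle 5: I2 dispatched to ALU
cycle 6: I2 operands ready
cycle 7: I2 complete
cycle 8: R2←I2
cycle 9: I3 dispatched to ALU
cycle 10: I3 operands ready
cycle 11: I3 complete
cycle 12: R4←I3
cycle 13: I4 dispatched to ALU
cycle 14: I4 operands ready · I5 dispatched to FPADD
cycle 15: I4 complete
cycle 16: R3←I4
cycle 17: I5 operands ready
cycle 20: I5 complete
cycle 21: R2←I5
cycle 22: I6 dispatched to FPMUL
cycle 23: I6 operands ready
cycle 28: I6 complete
cycle 29: R2←I6
cycle 30: I7 dispatched to FPMUL
cycle 31: I7 operands ready
cycle 36: I7 complete
cycle 37: R3←I7
cycle 38: I8 dispatched to FPMUL
cycle 39: I8 operands ready
cycle 44: I8 complete
cycle 45: R3←I8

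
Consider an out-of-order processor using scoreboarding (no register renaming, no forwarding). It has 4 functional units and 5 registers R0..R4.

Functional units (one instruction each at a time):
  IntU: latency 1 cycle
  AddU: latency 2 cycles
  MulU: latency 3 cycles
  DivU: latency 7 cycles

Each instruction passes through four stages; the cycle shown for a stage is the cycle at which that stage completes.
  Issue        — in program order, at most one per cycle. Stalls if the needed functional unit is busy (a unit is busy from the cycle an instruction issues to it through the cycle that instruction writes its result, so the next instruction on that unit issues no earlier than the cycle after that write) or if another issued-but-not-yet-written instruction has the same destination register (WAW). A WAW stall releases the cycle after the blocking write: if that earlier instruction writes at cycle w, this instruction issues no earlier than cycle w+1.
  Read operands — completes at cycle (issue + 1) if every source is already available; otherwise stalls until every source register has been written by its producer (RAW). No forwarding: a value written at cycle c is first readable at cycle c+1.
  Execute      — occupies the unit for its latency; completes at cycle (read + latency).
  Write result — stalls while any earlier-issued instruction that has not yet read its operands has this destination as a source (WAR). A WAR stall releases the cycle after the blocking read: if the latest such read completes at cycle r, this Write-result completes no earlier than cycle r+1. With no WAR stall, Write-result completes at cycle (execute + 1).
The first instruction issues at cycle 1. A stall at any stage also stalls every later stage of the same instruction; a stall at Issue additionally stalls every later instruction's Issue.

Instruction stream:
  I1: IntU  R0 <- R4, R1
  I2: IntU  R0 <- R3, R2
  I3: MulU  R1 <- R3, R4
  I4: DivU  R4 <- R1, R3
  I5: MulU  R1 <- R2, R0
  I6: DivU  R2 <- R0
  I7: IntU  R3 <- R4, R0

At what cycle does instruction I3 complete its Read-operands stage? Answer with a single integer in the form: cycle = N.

cycle 1: issue I1 (IntU)
cycle 2: I1 read-ops
cycle 3: I1 finished on IntU
cycle 4: I1→R0
cycle 5: issue I2 (IntU)
cycle 6: I2 read-ops | issue I3 (MulU)
cycle 7: I2 finished on IntU | I3 read-ops | issue I4 (DivU)
cycle 8: I2→R0
cycle 10: I3 finished on MulU
cycle 11: I3→R1
cycle 12: I4 read-ops | issue I5 (MulU)
cycle 13: I5 read-ops
cycle 16: I5 finished on MulU
cycle 17: I5→R1
cycle 19: I4 finished on DivU
cycle 20: I4→R4
cycle 21: issue I6 (DivU)
cycle 22: I6 read-ops | issue I7 (IntU)
cycle 23: I7 read-ops
cycle 24: I7 finished on IntU
cycle 25: I7→R3
cycle 29: I6 finished on DivU
cycle 30: I6→R2

cycle = 7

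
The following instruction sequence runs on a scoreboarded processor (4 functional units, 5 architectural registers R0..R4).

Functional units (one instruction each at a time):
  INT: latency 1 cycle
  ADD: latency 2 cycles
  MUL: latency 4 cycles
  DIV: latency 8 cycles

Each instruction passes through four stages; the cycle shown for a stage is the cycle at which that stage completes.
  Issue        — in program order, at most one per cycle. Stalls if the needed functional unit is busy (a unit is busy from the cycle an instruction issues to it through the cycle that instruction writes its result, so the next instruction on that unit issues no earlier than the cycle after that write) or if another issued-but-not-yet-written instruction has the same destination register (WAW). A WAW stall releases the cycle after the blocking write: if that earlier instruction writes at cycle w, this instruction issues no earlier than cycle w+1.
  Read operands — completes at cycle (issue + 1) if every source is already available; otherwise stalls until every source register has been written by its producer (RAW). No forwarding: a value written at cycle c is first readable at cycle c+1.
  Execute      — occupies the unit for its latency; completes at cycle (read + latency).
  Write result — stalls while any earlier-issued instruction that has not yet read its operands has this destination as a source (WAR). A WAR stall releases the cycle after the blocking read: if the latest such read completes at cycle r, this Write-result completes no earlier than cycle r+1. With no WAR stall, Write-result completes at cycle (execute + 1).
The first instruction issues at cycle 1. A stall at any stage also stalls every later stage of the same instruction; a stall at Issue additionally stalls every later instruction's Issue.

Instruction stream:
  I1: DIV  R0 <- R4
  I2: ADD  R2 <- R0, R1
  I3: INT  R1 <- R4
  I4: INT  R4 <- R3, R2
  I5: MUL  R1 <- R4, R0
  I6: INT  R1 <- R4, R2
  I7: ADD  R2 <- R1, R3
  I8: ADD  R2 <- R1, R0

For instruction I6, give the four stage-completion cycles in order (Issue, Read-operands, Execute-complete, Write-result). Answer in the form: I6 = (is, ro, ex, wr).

I6 = (25, 26, 27, 28)

c1: I1 dispatched to DIV
c2: I1 operands ready; I2 dispatched to ADD
c3: I3 dispatched to INT
c4: I3 operands ready
c5: I3 complete
c10: I1 complete
c11: R0←I1
c12: I2 operands ready
c13: R1←I3
c14: I2 complete; I4 dispatched to INT
c15: R2←I2; I5 dispatched to MUL
c16: I4 operands ready
c17: I4 complete
c18: R4←I4
c19: I5 operands ready
c23: I5 complete
c24: R1←I5
c25: I6 dispatched to INT
c26: I6 operands ready; I7 dispatched to ADD
c27: I6 complete
c28: R1←I6
c29: I7 operands ready
c31: I7 complete
c32: R2←I7
c33: I8 dispatched to ADD
c34: I8 operands ready
c36: I8 complete
c37: R2←I8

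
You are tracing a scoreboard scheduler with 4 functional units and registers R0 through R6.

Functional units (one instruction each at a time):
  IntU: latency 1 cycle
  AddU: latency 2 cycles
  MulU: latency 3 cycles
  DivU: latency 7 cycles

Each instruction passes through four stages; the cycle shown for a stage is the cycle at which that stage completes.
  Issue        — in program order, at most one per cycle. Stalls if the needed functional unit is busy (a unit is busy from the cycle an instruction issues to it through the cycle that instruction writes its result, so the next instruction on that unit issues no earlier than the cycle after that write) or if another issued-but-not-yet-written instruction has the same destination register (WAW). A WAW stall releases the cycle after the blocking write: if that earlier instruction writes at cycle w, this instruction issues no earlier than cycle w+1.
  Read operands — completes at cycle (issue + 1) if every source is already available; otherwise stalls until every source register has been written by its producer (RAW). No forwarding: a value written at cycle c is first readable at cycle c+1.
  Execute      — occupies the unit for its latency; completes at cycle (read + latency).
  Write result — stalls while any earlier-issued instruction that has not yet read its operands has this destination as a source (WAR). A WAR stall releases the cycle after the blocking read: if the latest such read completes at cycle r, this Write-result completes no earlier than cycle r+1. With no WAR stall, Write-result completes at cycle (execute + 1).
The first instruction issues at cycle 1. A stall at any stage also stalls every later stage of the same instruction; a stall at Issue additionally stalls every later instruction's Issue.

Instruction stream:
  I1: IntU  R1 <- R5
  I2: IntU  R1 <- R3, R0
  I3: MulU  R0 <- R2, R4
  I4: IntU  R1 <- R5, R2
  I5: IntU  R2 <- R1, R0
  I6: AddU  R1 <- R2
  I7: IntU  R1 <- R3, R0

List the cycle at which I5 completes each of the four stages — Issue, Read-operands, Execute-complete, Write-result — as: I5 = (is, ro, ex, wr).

t=1  I1→IntU
t=2  I1 RO
t=3  I1 EX
t=4  I1 WR R1
t=5  I2→IntU
t=6  I2 RO; I3→MulU
t=7  I2 EX; I3 RO
t=8  I2 WR R1
t=9  I4→IntU
t=10  I3 EX; I4 RO
t=11  I3 WR R0; I4 EX
t=12  I4 WR R1
t=13  I5→IntU
t=14  I5 RO; I6→AddU
t=15  I5 EX
t=16  I5 WR R2
t=17  I6 RO
t=19  I6 EX
t=20  I6 WR R1
t=21  I7→IntU
t=22  I7 RO
t=23  I7 EX
t=24  I7 WR R1

I5 = (13, 14, 15, 16)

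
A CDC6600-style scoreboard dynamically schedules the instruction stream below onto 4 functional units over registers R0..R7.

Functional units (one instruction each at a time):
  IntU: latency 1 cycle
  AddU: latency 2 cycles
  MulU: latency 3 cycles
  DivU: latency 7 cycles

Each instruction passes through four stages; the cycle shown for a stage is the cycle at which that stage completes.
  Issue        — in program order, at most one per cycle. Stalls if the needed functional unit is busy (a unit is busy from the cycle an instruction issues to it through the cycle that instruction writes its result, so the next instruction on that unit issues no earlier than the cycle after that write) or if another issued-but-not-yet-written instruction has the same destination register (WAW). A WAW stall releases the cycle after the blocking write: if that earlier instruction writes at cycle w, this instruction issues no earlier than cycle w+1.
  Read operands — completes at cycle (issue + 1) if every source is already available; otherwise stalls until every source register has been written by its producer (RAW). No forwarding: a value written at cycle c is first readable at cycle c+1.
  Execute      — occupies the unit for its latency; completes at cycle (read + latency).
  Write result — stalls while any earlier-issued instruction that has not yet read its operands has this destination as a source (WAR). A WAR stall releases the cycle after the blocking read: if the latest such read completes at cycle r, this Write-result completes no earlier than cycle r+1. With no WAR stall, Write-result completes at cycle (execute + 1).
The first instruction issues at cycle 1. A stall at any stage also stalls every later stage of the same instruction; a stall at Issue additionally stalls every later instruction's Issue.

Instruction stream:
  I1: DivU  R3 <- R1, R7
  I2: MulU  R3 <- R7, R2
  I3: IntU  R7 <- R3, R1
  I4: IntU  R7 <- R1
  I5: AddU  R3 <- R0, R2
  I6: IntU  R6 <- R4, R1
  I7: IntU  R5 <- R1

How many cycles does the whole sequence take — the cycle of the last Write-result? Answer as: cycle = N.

[1] I1 dispatched to DivU
[2] I1 operands ready
[9] I1 complete
[10] R3←I1
[11] I2 dispatched to MulU
[12] I2 operands ready, I3 dispatched to IntU
[15] I2 complete
[16] R3←I2
[17] I3 operands ready
[18] I3 complete
[19] R7←I3
[20] I4 dispatched to IntU
[21] I4 operands ready, I5 dispatched to AddU
[22] I4 complete, I5 operands ready
[23] R7←I4
[24] I5 complete, I6 dispatched to IntU
[25] R3←I5, I6 operands ready
[26] I6 complete
[27] R6←I6
[28] I7 dispatched to IntU
[29] I7 operands ready
[30] I7 complete
[31] R5←I7

cycle = 31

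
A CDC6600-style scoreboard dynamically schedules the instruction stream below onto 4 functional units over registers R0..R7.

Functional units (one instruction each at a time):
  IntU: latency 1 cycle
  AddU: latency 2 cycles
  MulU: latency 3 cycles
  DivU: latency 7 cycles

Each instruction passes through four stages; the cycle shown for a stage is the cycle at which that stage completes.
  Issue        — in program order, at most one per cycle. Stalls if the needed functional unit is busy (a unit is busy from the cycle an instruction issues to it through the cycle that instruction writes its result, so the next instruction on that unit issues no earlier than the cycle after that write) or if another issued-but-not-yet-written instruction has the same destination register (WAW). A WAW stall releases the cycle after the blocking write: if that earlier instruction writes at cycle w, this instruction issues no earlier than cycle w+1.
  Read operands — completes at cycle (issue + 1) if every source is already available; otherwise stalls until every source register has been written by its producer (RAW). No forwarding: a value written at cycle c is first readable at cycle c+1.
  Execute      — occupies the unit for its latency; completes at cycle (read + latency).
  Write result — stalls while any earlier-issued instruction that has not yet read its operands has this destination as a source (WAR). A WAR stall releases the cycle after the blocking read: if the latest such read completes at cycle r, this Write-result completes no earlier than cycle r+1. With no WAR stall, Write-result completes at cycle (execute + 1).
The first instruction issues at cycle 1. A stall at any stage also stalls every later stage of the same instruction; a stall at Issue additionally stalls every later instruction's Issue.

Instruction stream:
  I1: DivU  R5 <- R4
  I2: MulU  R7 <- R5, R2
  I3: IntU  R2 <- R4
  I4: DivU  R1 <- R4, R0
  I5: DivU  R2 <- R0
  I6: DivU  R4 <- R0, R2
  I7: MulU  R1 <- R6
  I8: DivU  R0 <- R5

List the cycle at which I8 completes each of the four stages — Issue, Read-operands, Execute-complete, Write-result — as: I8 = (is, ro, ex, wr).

I8 = (41, 42, 49, 50)

t=1  issue I1 (DivU)
t=2  I1 read-ops; issue I2 (MulU)
t=3  issue I3 (IntU)
t=4  I3 read-ops
t=5  I3 finished on IntU
t=9  I1 finished on DivU
t=10  I1→R5
t=11  I2 read-ops; issue I4 (DivU)
t=12  I3→R2; I4 read-ops
t=14  I2 finished on MulU
t=15  I2→R7
t=19  I4 finished on DivU
t=20  I4→R1
t=21  issue I5 (DivU)
t=22  I5 read-ops
t=29  I5 finished on DivU
t=30  I5→R2
t=31  issue I6 (DivU)
t=32  I6 read-ops; issue I7 (MulU)
t=33  I7 read-ops
t=36  I7 finished on MulU
t=37  I7→R1
t=39  I6 finished on DivU
t=40  I6→R4
t=41  issue I8 (DivU)
t=42  I8 read-ops
t=49  I8 finished on DivU
t=50  I8→R0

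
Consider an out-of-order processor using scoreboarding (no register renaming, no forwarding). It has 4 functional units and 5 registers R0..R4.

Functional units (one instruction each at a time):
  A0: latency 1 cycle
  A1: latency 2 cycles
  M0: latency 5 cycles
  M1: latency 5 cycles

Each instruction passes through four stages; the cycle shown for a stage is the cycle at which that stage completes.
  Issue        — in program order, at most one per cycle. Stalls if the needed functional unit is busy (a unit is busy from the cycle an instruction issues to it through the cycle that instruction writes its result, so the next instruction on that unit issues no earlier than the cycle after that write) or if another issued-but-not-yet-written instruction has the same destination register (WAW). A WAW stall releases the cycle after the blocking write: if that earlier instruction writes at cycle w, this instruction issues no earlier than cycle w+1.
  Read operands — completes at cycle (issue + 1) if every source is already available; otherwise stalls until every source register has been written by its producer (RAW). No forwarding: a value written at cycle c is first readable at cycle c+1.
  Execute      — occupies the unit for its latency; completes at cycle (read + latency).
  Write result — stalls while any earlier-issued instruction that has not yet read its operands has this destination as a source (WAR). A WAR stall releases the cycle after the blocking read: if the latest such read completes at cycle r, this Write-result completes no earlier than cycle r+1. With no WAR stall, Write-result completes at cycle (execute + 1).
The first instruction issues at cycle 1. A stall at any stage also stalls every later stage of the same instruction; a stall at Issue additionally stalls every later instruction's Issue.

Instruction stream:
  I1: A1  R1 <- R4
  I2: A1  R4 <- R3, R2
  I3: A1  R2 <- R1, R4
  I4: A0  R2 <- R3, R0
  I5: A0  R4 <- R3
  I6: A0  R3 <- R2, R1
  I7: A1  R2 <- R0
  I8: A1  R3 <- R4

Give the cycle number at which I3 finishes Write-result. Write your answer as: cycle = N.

cycle = 15

I1 -> (1, 2, 4, 5)
I2 -> (6, 7, 9, 10)  // struct: A1 busy until I1 writes@5
I3 -> (11, 12, 14, 15)  // struct: A1 busy until I2 writes@10
I4 -> (16, 17, 18, 19)  // WAW R2: wait I3 write@15
I5 -> (20, 21, 22, 23)  // struct: A0 busy until I4 writes@19
I6 -> (24, 25, 26, 27)  // struct: A0 busy until I5 writes@23
I7 -> (25, 26, 28, 29)
I8 -> (30, 31, 33, 34)  // struct: A1 busy until I7 writes@29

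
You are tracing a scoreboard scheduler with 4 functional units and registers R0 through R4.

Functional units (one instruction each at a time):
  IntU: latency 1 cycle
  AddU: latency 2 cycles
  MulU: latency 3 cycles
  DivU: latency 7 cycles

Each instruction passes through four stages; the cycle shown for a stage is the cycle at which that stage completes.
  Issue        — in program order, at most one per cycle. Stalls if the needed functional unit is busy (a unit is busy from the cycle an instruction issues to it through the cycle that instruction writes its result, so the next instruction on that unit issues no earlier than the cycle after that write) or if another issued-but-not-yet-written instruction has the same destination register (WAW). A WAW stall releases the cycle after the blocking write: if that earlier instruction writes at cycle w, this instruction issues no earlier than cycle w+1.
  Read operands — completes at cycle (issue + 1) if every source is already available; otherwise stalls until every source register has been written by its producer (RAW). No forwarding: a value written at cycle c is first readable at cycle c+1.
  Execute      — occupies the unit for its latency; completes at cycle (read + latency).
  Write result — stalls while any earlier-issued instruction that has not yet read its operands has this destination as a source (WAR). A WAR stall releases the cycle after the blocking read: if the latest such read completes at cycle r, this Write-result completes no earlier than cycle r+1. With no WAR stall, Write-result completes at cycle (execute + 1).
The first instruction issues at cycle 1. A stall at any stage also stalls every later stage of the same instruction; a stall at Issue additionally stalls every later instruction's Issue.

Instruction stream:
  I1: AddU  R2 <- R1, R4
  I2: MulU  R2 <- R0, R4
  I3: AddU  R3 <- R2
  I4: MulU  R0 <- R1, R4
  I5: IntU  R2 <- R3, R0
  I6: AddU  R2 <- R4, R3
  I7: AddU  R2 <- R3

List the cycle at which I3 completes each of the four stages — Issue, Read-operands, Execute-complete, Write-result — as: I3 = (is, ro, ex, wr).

[I1] 1/2/4/5
[I2] 6/7/10/11  (WAW R2: wait I1 write@5)
[I3] 7/12/14/15  (RAW R2: wait I2 write@11)
[I4] 12/13/16/17  (struct: MulU busy until I2 writes@11)
[I5] 13/18/19/20  (RAW R0: wait I4 write@17)
[I6] 21/22/24/25  (WAW R2: wait I5 write@20)
[I7] 26/27/29/30  (struct: AddU busy until I6 writes@25)

I3 = (7, 12, 14, 15)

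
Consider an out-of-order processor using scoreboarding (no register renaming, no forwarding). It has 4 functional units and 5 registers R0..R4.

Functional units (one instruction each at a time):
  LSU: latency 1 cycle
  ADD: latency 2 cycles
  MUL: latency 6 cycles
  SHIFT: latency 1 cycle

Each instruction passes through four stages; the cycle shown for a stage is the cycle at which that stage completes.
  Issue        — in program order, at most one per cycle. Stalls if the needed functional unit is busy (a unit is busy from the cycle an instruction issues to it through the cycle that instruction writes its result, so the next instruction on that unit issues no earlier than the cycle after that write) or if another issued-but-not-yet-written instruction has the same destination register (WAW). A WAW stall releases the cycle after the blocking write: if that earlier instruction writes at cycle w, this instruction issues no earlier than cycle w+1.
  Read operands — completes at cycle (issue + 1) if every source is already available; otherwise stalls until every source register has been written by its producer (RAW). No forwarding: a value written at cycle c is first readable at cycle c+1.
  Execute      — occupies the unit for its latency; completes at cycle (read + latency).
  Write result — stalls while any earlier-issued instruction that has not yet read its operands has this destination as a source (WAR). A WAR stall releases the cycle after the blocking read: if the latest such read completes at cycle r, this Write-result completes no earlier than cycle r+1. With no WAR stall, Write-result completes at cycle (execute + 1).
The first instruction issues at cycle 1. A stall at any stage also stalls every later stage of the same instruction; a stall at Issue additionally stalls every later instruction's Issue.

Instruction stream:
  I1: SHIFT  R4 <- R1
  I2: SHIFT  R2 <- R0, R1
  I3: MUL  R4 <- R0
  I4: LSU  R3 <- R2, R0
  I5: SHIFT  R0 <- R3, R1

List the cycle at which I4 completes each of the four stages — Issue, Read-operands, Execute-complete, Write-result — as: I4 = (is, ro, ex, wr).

1) issue 1, read 2, done 3, write 4
2) issue 5, read 6, done 7, write 8  <struct: SHIFT busy until I1 writes@4>
3) issue 6, read 7, done 13, write 14
4) issue 7, read 9, done 10, write 11  <RAW R2: wait I2 write@8>
5) issue 9, read 12, done 13, write 14  <struct: SHIFT busy until I2 writes@8 / RAW R3: wait I4 write@11>

I4 = (7, 9, 10, 11)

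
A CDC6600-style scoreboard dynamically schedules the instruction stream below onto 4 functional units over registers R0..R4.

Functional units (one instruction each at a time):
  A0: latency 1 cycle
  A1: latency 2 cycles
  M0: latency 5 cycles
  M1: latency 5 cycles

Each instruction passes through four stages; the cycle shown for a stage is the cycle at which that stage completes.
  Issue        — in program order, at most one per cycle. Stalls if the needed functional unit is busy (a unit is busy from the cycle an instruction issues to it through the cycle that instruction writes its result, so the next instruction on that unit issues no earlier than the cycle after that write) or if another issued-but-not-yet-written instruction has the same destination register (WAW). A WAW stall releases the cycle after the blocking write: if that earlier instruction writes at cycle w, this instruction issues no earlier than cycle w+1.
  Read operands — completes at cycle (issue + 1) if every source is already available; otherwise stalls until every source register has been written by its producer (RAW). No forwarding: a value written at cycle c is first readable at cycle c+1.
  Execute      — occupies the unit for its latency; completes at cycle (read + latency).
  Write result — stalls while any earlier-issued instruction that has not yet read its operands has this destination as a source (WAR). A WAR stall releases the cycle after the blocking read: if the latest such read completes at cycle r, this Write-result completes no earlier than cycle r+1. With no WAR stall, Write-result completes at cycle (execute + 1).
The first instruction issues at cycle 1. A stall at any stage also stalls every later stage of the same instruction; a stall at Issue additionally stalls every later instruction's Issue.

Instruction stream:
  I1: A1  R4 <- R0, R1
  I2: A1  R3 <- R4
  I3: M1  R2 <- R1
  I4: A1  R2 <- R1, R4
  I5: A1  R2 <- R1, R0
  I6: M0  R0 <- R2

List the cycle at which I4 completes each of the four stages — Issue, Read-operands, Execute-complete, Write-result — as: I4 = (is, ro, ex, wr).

I1  is:1  ro:2  ex:4  wr:5
I2  is:6  ro:7  ex:9  wr:10  — struct: A1 busy until I1 writes@5
I3  is:7  ro:8  ex:13  wr:14
I4  is:15  ro:16  ex:18  wr:19  — WAW R2: wait I3 write@14
I5  is:20  ro:21  ex:23  wr:24  — struct: A1 busy until I4 writes@19
I6  is:21  ro:25  ex:30  wr:31  — RAW R2: wait I5 write@24

I4 = (15, 16, 18, 19)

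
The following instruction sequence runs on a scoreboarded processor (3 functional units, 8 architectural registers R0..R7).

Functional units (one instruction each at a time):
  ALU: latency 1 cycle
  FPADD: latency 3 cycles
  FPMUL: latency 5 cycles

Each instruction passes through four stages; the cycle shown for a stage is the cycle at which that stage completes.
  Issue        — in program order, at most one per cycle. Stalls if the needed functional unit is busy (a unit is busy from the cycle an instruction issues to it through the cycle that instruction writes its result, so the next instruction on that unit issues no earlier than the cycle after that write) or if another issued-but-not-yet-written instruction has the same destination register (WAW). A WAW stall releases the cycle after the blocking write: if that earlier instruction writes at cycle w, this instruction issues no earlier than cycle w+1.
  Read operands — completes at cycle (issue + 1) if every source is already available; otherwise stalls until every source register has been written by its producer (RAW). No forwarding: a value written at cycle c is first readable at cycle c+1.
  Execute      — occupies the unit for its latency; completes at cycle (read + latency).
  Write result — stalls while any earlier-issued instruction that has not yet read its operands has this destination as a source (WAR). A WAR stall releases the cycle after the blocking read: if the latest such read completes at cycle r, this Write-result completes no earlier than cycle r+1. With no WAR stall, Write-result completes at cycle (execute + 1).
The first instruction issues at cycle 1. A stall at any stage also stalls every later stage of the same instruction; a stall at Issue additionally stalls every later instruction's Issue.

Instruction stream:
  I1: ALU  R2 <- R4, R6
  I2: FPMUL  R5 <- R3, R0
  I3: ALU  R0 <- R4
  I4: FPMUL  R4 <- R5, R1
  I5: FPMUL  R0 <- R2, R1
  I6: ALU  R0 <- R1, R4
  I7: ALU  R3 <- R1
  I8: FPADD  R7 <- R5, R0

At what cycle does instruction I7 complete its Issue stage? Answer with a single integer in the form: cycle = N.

cycle = 30

1) issue 1, read 2, done 3, write 4
2) issue 2, read 3, done 8, write 9
3) issue 5, read 6, done 7, write 8  <struct: ALU busy until I1 writes@4>
4) issue 10, read 11, done 16, write 17  <struct: FPMUL busy until I2 writes@9>
5) issue 18, read 19, done 24, write 25  <struct: FPMUL busy until I4 writes@17>
6) issue 26, read 27, done 28, write 29  <WAW R0: wait I5 write@25>
7) issue 30, read 31, done 32, write 33  <struct: ALU busy until I6 writes@29>
8) issue 31, read 32, done 35, write 36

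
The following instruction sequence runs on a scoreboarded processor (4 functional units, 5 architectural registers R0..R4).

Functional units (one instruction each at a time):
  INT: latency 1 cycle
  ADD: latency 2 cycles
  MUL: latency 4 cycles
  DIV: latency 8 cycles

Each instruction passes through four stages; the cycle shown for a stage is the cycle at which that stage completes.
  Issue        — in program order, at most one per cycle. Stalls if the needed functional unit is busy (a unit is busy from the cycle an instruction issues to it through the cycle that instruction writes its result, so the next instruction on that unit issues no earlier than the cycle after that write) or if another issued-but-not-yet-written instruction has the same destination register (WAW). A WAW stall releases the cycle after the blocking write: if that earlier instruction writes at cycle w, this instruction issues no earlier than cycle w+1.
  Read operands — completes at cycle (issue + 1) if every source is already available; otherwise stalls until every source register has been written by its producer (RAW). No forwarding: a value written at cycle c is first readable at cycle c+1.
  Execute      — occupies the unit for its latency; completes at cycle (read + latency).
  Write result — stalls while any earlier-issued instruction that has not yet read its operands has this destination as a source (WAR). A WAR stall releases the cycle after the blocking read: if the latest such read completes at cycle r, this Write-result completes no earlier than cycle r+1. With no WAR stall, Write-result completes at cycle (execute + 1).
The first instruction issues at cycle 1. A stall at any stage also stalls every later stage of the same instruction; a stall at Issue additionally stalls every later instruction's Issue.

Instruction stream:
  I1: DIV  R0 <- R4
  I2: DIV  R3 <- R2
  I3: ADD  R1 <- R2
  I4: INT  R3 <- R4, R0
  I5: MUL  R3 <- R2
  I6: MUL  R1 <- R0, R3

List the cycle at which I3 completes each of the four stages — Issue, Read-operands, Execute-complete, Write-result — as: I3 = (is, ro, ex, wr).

[1] I1 issues→DIV
[2] I1 reads
[10] I1 exec-done
[11] I1 writes R0
[12] I2 issues→DIV
[13] I2 reads | I3 issues→ADD
[14] I3 reads
[16] I3 exec-done
[17] I3 writes R1
[21] I2 exec-done
[22] I2 writes R3
[23] I4 issues→INT
[24] I4 reads
[25] I4 exec-done
[26] I4 writes R3
[27] I5 issues→MUL
[28] I5 reads
[32] I5 exec-done
[33] I5 writes R3
[34] I6 issues→MUL
[35] I6 reads
[39] I6 exec-done
[40] I6 writes R1

I3 = (13, 14, 16, 17)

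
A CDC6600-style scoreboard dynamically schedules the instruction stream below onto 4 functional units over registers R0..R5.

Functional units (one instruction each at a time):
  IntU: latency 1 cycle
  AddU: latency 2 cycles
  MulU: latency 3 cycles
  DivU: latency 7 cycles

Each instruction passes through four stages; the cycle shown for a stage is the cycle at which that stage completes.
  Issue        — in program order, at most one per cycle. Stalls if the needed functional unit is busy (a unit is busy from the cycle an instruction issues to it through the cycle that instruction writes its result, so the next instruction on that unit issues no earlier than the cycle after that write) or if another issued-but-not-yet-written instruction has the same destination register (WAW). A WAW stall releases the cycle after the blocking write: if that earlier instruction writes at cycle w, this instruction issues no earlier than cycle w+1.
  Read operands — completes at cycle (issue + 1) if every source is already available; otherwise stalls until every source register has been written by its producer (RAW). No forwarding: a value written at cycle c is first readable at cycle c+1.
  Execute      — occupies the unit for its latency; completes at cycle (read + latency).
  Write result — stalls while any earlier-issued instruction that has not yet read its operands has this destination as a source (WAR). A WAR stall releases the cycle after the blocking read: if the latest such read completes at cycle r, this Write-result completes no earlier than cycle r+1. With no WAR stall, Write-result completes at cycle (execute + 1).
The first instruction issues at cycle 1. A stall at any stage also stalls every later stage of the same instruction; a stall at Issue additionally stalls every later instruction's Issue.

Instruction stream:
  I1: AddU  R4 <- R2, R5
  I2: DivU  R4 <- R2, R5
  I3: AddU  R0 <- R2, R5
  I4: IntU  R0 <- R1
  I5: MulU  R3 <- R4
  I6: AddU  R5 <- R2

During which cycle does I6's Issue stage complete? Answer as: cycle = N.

[1] I1→AddU
[2] I1 RO
[4] I1 EX
[5] I1 WR R4
[6] I2→DivU
[7] I2 RO; I3→AddU
[8] I3 RO
[10] I3 EX
[11] I3 WR R0
[12] I4→IntU
[13] I4 RO; I5→MulU
[14] I2 EX; I4 EX; I6→AddU
[15] I2 WR R4; I4 WR R0; I6 RO
[16] I5 RO
[17] I6 EX
[18] I6 WR R5
[19] I5 EX
[20] I5 WR R3

cycle = 14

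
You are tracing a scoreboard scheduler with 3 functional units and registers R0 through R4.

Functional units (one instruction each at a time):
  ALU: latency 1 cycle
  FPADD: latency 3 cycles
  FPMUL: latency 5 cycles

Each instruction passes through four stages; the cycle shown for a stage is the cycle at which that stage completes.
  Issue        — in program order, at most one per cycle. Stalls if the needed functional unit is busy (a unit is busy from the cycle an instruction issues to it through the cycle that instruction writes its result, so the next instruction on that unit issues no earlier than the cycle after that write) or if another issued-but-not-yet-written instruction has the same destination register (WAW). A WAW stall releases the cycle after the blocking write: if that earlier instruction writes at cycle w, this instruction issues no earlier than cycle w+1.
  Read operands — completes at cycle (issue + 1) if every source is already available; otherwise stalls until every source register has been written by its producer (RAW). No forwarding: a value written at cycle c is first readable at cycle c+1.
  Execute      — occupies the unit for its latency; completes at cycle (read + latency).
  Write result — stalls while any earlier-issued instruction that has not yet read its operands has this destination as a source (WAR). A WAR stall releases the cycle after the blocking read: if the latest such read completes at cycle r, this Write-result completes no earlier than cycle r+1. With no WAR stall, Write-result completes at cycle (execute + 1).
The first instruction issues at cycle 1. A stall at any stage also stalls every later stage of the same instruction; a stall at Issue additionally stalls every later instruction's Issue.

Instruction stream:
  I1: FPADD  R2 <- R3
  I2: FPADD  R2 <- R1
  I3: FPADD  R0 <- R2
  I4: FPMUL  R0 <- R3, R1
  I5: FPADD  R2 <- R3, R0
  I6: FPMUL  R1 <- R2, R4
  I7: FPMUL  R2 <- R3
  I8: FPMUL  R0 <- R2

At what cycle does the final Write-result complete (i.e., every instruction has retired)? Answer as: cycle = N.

c1: issue I1 (FPADD)
c2: I1 read-ops
c5: I1 finished on FPADD
c6: I1→R2
c7: issue I2 (FPADD)
c8: I2 read-ops
c11: I2 finished on FPADD
c12: I2→R2
c13: issue I3 (FPADD)
c14: I3 read-ops
c17: I3 finished on FPADD
c18: I3→R0
c19: issue I4 (FPMUL)
c20: I4 read-ops | issue I5 (FPADD)
c25: I4 finished on FPMUL
c26: I4→R0
c27: I5 read-ops | issue I6 (FPMUL)
c30: I5 finished on FPADD
c31: I5→R2
c32: I6 read-ops
c37: I6 finished on FPMUL
c38: I6→R1
c39: issue I7 (FPMUL)
c40: I7 read-ops
c45: I7 finished on FPMUL
c46: I7→R2
c47: issue I8 (FPMUL)
c48: I8 read-ops
c53: I8 finished on FPMUL
c54: I8→R0

cycle = 54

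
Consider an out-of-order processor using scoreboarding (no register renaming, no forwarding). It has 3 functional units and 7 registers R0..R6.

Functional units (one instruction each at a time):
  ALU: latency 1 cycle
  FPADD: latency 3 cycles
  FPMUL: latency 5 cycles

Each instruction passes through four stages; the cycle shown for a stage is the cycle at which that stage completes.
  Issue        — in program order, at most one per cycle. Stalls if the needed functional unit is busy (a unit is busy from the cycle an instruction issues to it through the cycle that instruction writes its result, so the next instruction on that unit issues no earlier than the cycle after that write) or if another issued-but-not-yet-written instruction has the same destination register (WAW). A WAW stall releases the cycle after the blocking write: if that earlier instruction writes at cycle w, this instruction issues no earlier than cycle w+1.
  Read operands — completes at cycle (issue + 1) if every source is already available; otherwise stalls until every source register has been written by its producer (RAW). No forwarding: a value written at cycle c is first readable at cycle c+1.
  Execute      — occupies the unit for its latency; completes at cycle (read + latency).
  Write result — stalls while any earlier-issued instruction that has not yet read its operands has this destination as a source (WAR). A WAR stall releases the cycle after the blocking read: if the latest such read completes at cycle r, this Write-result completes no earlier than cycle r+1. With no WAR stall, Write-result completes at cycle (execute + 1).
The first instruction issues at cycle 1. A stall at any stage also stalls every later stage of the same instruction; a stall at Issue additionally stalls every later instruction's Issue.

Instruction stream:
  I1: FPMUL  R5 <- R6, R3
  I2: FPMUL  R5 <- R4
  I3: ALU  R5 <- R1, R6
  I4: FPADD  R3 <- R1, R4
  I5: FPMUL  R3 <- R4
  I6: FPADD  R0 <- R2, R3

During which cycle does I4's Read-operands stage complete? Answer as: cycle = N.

I1 -> (1, 2, 7, 8)
I2 -> (9, 10, 15, 16)  // struct: FPMUL busy until I1 writes@8
I3 -> (17, 18, 19, 20)  // WAW R5: wait I2 write@16
I4 -> (18, 19, 22, 23)
I5 -> (24, 25, 30, 31)  // WAW R3: wait I4 write@23
I6 -> (25, 32, 35, 36)  // RAW R3: wait I5 write@31

cycle = 19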